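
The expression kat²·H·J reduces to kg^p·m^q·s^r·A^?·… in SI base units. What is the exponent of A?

kat = s⁻¹·mol.
So kat² = s⁻²·mol².
H = kg·m²·s⁻²·A⁻².
J = kg·m²·s⁻².
Combining: kat²·H·J = (s⁻²·mol²) · (kg·m²·s⁻²·A⁻²) · (kg·m²·s⁻²) = kg²·m⁴·s⁻⁶·A⁻²·mol².
The exponent of A is -2.

-2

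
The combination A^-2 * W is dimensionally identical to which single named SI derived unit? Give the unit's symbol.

Ω

W = kg·m²·s⁻³.
Combining: A⁻²·W = A⁻² · (kg·m²·s⁻³) = kg·m²·s⁻³·A⁻².
kg·m²·s⁻³·A⁻² is the base-SI form of the ohm.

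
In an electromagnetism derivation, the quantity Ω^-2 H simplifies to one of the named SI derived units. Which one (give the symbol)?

F

Ω = V/A (resistance = voltage per current),
    = kg·m²·s⁻³·A⁻².
So Ω⁻² = kg⁻²·m⁻⁴·s⁶·A⁴.
H = Wb/A (inductance = flux per current),
    = kg·m²·s⁻²·A⁻².
Combining: Ω⁻²·H = (kg⁻²·m⁻⁴·s⁶·A⁴) · (kg·m²·s⁻²·A⁻²) = kg⁻¹·m⁻²·s⁴·A².
kg⁻¹·m⁻²·s⁴·A² is the base-SI form of the farad.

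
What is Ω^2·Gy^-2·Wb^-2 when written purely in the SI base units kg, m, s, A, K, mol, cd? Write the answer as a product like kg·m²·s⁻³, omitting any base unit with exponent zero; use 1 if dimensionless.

m⁻⁴·s²·A⁻²

Ω = V/A (resistance = voltage per current),
    = kg·m²·s⁻³·A⁻².
So Ω² = kg²·m⁴·s⁻⁶·A⁻⁴.
Gy = J/kg (absorbed dose = energy per mass),
    = m²·s⁻².
So Gy⁻² = m⁻⁴·s⁴.
Wb = V·s (flux: a volt is a weber per second),
    = kg·m²·s⁻²·A⁻¹.
So Wb⁻² = kg⁻²·m⁻⁴·s⁴·A².
Combining: Ω²·Gy⁻²·Wb⁻² = (kg²·m⁴·s⁻⁶·A⁻⁴) · (m⁻⁴·s⁴) · (kg⁻²·m⁻⁴·s⁴·A²) = m⁻⁴·s²·A⁻².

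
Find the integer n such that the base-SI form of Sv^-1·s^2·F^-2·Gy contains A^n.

Sv = J/kg (equivalent dose = energy per mass),
    = m²·s⁻².
So Sv⁻¹ = m⁻²·s².
F = C/V (capacitance = charge per voltage),
    = A·s/(kg·m²·s⁻³·A⁻¹) (substituting C and V),
    = kg⁻¹·m⁻²·s⁴·A².
So F⁻² = kg²·m⁴·s⁻⁸·A⁻⁴.
Gy = J/kg (absorbed dose = energy per mass),
    = m²·s⁻².
Combining: Sv⁻¹·s²·F⁻²·Gy = (m⁻²·s²) · s² · (kg²·m⁴·s⁻⁸·A⁻⁴) · (m²·s⁻²) = kg²·m⁴·s⁻⁶·A⁻⁴.
The exponent of A is -4.

-4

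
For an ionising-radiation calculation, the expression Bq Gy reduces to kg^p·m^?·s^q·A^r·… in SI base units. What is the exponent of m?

Bq = 1/s = s⁻¹ (activity is decays per second).
Gy = J/kg (absorbed dose = energy per mass),
    = m²·s⁻².
Combining: Bq·Gy = s⁻¹ · (m²·s⁻²) = m²·s⁻³.
The exponent of m is 2.

2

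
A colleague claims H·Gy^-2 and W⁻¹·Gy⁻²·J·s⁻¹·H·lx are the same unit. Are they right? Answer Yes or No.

No

Left side:
  H = kg·m²·s⁻²·A⁻².
  Gy = m²·s⁻².
  So Gy⁻² = m⁻⁴·s⁴.
  Combining: H·Gy⁻² = (kg·m²·s⁻²·A⁻²) · (m⁻⁴·s⁴) = kg·m⁻²·s²·A⁻².
Right side:
  W = J/s (power = energy per time),
      = kg·m²·s⁻³.
  So W⁻¹ = kg⁻¹·m⁻²·s³.
  Gy = J/kg (absorbed dose = energy per mass),
      = m²·s⁻².
  So Gy⁻² = m⁻⁴·s⁴.
  J = N·m (work = force × distance),
      = kg·m²·s⁻².
  H = Wb/A (inductance = flux per current),
      = kg·m²·s⁻²·A⁻².
  lx = lm/m² (illuminance = luminous flux per area),
      = m⁻²·cd.
  Combining: W⁻¹·Gy⁻²·J·s⁻¹·H·lx = (kg⁻¹·m⁻²·s³) · (m⁻⁴·s⁴) · (kg·m²·s⁻²) · s⁻¹ · (kg·m²·s⁻²·A⁻²) · (m⁻²·cd) = kg·m⁻⁴·s²·A⁻²·cd.
Left is kg·m⁻²·s²·A⁻²; right is kg·m⁻⁴·s²·A⁻²·cd — different.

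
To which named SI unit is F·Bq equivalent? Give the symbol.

F = C/V (capacitance = charge per voltage),
    = A·s/(kg·m²·s⁻³·A⁻¹) (substituting C and V),
    = kg⁻¹·m⁻²·s⁴·A².
Bq = 1/s = s⁻¹ (activity is decays per second).
Combining: F·Bq = (kg⁻¹·m⁻²·s⁴·A²) · s⁻¹ = kg⁻¹·m⁻²·s³·A².
kg⁻¹·m⁻²·s³·A² is the base-SI form of the siemens.

S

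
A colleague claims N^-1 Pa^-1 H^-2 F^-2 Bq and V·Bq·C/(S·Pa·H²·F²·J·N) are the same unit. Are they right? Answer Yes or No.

Left side:
  N = kg·m·s⁻².
  So N⁻¹ = kg⁻¹·m⁻¹·s².
  Pa = kg·m⁻¹·s⁻².
  So Pa⁻¹ = kg⁻¹·m·s².
  H = kg·m²·s⁻²·A⁻².
  So H⁻² = kg⁻²·m⁻⁴·s⁴·A⁴.
  F = kg⁻¹·m⁻²·s⁴·A².
  So F⁻² = kg²·m⁴·s⁻⁸·A⁻⁴.
  Bq = s⁻¹.
  Combining: N⁻¹·Pa⁻¹·H⁻²·F⁻²·Bq = (kg⁻¹·m⁻¹·s²) · (kg⁻¹·m·s²) · (kg⁻²·m⁻⁴·s⁴·A⁴) · (kg²·m⁴·s⁻⁸·A⁻⁴) · s⁻¹ = kg⁻²·s⁻¹.
Right side:
  S = 1/Ω (conductance is reciprocal resistance),
      = kg⁻¹·m⁻²·s³·A².
  So S⁻¹ = kg·m²·s⁻³·A⁻².
  Pa = N/m² (pressure = force per area),
      = kg·m⁻¹·s⁻².
  So Pa⁻¹ = kg⁻¹·m·s².
  V = W/A (potential = power per current),
      = kg·m²·s⁻³·A⁻¹.
  H = Wb/A (inductance = flux per current),
      = kg·m²·s⁻²·A⁻².
  So H⁻² = kg⁻²·m⁻⁴·s⁴·A⁴.
  Bq = 1/s = s⁻¹ (activity is decays per second).
  C = A·s = s·A (charge = current × time).
  F = C/V (capacitance = charge per voltage),
      = A·s/(kg·m²·s⁻³·A⁻¹) (substituting C and V),
      = kg⁻¹·m⁻²·s⁴·A².
  So F⁻² = kg²·m⁴·s⁻⁸·A⁻⁴.
  J = N·m (work = force × distance),
      = kg·m²·s⁻².
  So J⁻¹ = kg⁻¹·m⁻²·s².
  N = kg·m/s² = kg·m·s⁻² (force = mass × acceleration).
  So N⁻¹ = kg⁻¹·m⁻¹·s².
  Combining: S⁻¹·Pa⁻¹·V·H⁻²·Bq·C·F⁻²·J⁻¹·N⁻¹ = (kg·m²·s⁻³·A⁻²) · (kg⁻¹·m·s²) · (kg·m²·s⁻³·A⁻¹) · (kg⁻²·m⁻⁴·s⁴·A⁴) · s⁻¹ · (s·A) · (kg²·m⁴·s⁻⁸·A⁻⁴) · (kg⁻¹·m⁻²·s²) · (kg⁻¹·m⁻¹·s²) = kg⁻¹·m²·s⁻⁴·A⁻².
Left is kg⁻²·s⁻¹; right is kg⁻¹·m²·s⁻⁴·A⁻² — different.

No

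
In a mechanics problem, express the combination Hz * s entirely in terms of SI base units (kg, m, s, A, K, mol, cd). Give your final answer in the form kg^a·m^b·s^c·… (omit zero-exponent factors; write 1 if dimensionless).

Hz = s⁻¹.
Combining: Hz·s = s⁻¹ · s = 1.

1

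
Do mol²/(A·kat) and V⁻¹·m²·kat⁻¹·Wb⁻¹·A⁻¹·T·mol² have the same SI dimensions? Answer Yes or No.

Left side:
  kat = mol/s = s⁻¹·mol (catalytic activity).
  So kat⁻¹ = s·mol⁻¹.
  Combining: A⁻¹·kat⁻¹·mol² = A⁻¹ · (s·mol⁻¹) · mol² = s·A⁻¹·mol.
Right side:
  V = W/A (potential = power per current),
      = kg·m²·s⁻³·A⁻¹.
  So V⁻¹ = kg⁻¹·m⁻²·s³·A.
  kat = mol/s = s⁻¹·mol (catalytic activity).
  So kat⁻¹ = s·mol⁻¹.
  Wb = V·s (flux: a volt is a weber per second),
      = kg·m²·s⁻²·A⁻¹.
  So Wb⁻¹ = kg⁻¹·m⁻²·s²·A.
  T = Wb/m² (flux density = flux per area),
      = kg·s⁻²·A⁻¹.
  Combining: V⁻¹·m²·kat⁻¹·Wb⁻¹·A⁻¹·T·mol² = (kg⁻¹·m⁻²·s³·A) · m² · (s·mol⁻¹) · (kg⁻¹·m⁻²·s²·A) · A⁻¹ · (kg·s⁻²·A⁻¹) · mol² = kg⁻¹·m⁻²·s⁴·mol.
Left is s·A⁻¹·mol; right is kg⁻¹·m⁻²·s⁴·mol — different.

No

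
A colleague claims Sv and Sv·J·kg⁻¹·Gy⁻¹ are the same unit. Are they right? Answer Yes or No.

Left side:
  Sv = m²·s⁻².
Right side:
  Sv = J/kg (equivalent dose = energy per mass),
      = m²·s⁻².
  J = N·m (work = force × distance),
      = kg·m²·s⁻².
  Gy = J/kg (absorbed dose = energy per mass),
      = m²·s⁻².
  So Gy⁻¹ = m⁻²·s².
  Combining: Sv·J·kg⁻¹·Gy⁻¹ = (m²·s⁻²) · (kg·m²·s⁻²) · kg⁻¹ · (m⁻²·s²) = m²·s⁻².
Both reduce to m²·s⁻².

Yes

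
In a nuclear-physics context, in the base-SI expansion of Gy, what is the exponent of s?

-2

Gy = m²·s⁻².
The exponent of s is -2.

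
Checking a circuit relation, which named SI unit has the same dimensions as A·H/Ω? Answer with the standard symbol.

C

Ω = kg·m²·s⁻³·A⁻².
So Ω⁻¹ = kg⁻¹·m⁻²·s³·A².
H = kg·m²·s⁻²·A⁻².
Combining: A·Ω⁻¹·H = A · (kg⁻¹·m⁻²·s³·A²) · (kg·m²·s⁻²·A⁻²) = s·A.
s·A is the base-SI form of the coulomb.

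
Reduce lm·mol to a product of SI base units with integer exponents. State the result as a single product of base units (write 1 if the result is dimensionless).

lm = cd·sr = cd (luminous flux; sr is dimensionless).
Combining: lm·mol = cd · mol = mol·cd.

mol·cd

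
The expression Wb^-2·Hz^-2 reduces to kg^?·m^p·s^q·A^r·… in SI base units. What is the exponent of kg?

-2

Wb = kg·m²·s⁻²·A⁻¹.
So Wb⁻² = kg⁻²·m⁻⁴·s⁴·A².
Hz = s⁻¹.
So Hz⁻² = s².
Combining: Wb⁻²·Hz⁻² = (kg⁻²·m⁻⁴·s⁴·A²) · s² = kg⁻²·m⁻⁴·s⁶·A².
The exponent of kg is -2.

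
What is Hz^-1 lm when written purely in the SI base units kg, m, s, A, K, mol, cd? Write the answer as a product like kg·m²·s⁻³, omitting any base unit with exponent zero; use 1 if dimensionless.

Hz = 1/s = s⁻¹ (frequency is cycles per second).
So Hz⁻¹ = s.
lm = cd·sr = cd (luminous flux; sr is dimensionless).
Combining: Hz⁻¹·lm = s · cd = s·cd.

s·cd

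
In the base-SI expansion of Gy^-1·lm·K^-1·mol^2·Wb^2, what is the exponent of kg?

Gy = J/kg (absorbed dose = energy per mass),
    = m²·s⁻².
So Gy⁻¹ = m⁻²·s².
lm = cd·sr = cd (luminous flux; sr is dimensionless).
Wb = V·s (flux: a volt is a weber per second),
    = kg·m²·s⁻²·A⁻¹.
So Wb² = kg²·m⁴·s⁻⁴·A⁻².
Combining: Gy⁻¹·lm·K⁻¹·mol²·Wb² = (m⁻²·s²) · cd · K⁻¹ · mol² · (kg²·m⁴·s⁻⁴·A⁻²) = kg²·m²·s⁻²·A⁻²·K⁻¹·mol²·cd.
The exponent of kg is 2.

2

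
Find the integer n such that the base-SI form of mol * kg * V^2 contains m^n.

4

V = W/A (potential = power per current),
    = kg·m²·s⁻³·A⁻¹.
So V² = kg²·m⁴·s⁻⁶·A⁻².
Combining: mol·kg·V² = mol · kg · (kg²·m⁴·s⁻⁶·A⁻²) = kg³·m⁴·s⁻⁶·A⁻²·mol.
The exponent of m is 4.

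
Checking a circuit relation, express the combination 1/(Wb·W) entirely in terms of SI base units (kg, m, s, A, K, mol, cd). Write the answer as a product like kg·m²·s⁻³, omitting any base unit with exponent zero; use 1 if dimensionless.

kg⁻²·m⁻⁴·s⁵·A

Wb = kg·m²·s⁻²·A⁻¹.
So Wb⁻¹ = kg⁻¹·m⁻²·s²·A.
W = kg·m²·s⁻³.
So W⁻¹ = kg⁻¹·m⁻²·s³.
Combining: Wb⁻¹·W⁻¹ = (kg⁻¹·m⁻²·s²·A) · (kg⁻¹·m⁻²·s³) = kg⁻²·m⁻⁴·s⁵·A.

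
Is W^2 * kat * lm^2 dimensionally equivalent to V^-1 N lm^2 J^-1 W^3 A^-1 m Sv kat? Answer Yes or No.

No

Left side:
  W = kg·m²·s⁻³.
  So W² = kg²·m⁴·s⁻⁶.
  kat = s⁻¹·mol.
  lm = cd.
  So lm² = cd².
  Combining: W²·kat·lm² = (kg²·m⁴·s⁻⁶) · (s⁻¹·mol) · cd² = kg²·m⁴·s⁻⁷·mol·cd².
Right side:
  V = W/A (potential = power per current),
      = kg·m²·s⁻³·A⁻¹.
  So V⁻¹ = kg⁻¹·m⁻²·s³·A.
  N = kg·m/s² = kg·m·s⁻² (force = mass × acceleration).
  lm = cd·sr = cd (luminous flux; sr is dimensionless).
  So lm² = cd².
  J = N·m (work = force × distance),
      = kg·m²·s⁻².
  So J⁻¹ = kg⁻¹·m⁻²·s².
  W = J/s (power = energy per time),
      = kg·m²·s⁻³.
  So W³ = kg³·m⁶·s⁻⁹.
  Sv = J/kg (equivalent dose = energy per mass),
      = m²·s⁻².
  kat = mol/s = s⁻¹·mol (catalytic activity).
  Combining: V⁻¹·N·lm²·J⁻¹·W³·A⁻¹·m·Sv·kat = (kg⁻¹·m⁻²·s³·A) · (kg·m·s⁻²) · cd² · (kg⁻¹·m⁻²·s²) · (kg³·m⁶·s⁻⁹) · A⁻¹ · m · (m²·s⁻²) · (s⁻¹·mol) = kg²·m⁶·s⁻⁹·mol·cd².
Left is kg²·m⁴·s⁻⁷·mol·cd²; right is kg²·m⁶·s⁻⁹·mol·cd² — different.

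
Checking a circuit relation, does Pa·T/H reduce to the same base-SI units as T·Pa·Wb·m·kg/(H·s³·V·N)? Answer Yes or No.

Left side:
  Pa = N/m² (pressure = force per area),
      = kg·m⁻¹·s⁻².
  H = Wb/A (inductance = flux per current),
      = kg·m²·s⁻²·A⁻².
  So H⁻¹ = kg⁻¹·m⁻²·s²·A².
  T = Wb/m² (flux density = flux per area),
      = kg·s⁻²·A⁻¹.
  Combining: Pa·H⁻¹·T = (kg·m⁻¹·s⁻²) · (kg⁻¹·m⁻²·s²·A²) · (kg·s⁻²·A⁻¹) = kg·m⁻³·s⁻²·A.
Right side:
  T = Wb/m² (flux density = flux per area),
      = kg·s⁻²·A⁻¹.
  Pa = N/m² (pressure = force per area),
      = kg·m⁻¹·s⁻².
  H = Wb/A (inductance = flux per current),
      = kg·m²·s⁻²·A⁻².
  So H⁻¹ = kg⁻¹·m⁻²·s²·A².
  Wb = V·s (flux: a volt is a weber per second),
      = kg·m²·s⁻²·A⁻¹.
  V = W/A (potential = power per current),
      = kg·m²·s⁻³·A⁻¹.
  So V⁻¹ = kg⁻¹·m⁻²·s³·A.
  N = kg·m/s² = kg·m·s⁻² (force = mass × acceleration).
  So N⁻¹ = kg⁻¹·m⁻¹·s².
  Combining: T·Pa·H⁻¹·s⁻³·Wb·V⁻¹·m·kg·N⁻¹ = (kg·s⁻²·A⁻¹) · (kg·m⁻¹·s⁻²) · (kg⁻¹·m⁻²·s²·A²) · s⁻³ · (kg·m²·s⁻²·A⁻¹) · (kg⁻¹·m⁻²·s³·A) · m · kg · (kg⁻¹·m⁻¹·s²) = kg·m⁻³·s⁻²·A.
Both reduce to kg·m⁻³·s⁻²·A.

Yes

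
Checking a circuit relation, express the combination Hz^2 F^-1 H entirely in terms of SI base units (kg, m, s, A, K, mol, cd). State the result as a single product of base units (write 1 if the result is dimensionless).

kg²·m⁴·s⁻⁸·A⁻⁴

Hz = s⁻¹.
So Hz² = s⁻².
F = kg⁻¹·m⁻²·s⁴·A².
So F⁻¹ = kg·m²·s⁻⁴·A⁻².
H = kg·m²·s⁻²·A⁻².
Combining: Hz²·F⁻¹·H = s⁻² · (kg·m²·s⁻⁴·A⁻²) · (kg·m²·s⁻²·A⁻²) = kg²·m⁴·s⁻⁸·A⁻⁴.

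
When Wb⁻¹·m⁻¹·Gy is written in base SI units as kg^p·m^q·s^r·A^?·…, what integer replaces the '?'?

Wb = V·s (flux: a volt is a weber per second),
    = kg·m²·s⁻²·A⁻¹.
So Wb⁻¹ = kg⁻¹·m⁻²·s²·A.
Gy = J/kg (absorbed dose = energy per mass),
    = m²·s⁻².
Combining: Wb⁻¹·m⁻¹·Gy = (kg⁻¹·m⁻²·s²·A) · m⁻¹ · (m²·s⁻²) = kg⁻¹·m⁻¹·A.
The exponent of A is 1.

1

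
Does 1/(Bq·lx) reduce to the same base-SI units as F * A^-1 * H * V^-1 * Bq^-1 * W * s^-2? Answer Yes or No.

No

Left side:
  Bq = s⁻¹.
  So Bq⁻¹ = s.
  lx = m⁻²·cd.
  So lx⁻¹ = m²·cd⁻¹.
  Combining: Bq⁻¹·lx⁻¹ = s · (m²·cd⁻¹) = m²·s·cd⁻¹.
Right side:
  F = C/V (capacitance = charge per voltage),
      = A·s/(kg·m²·s⁻³·A⁻¹) (substituting C and V),
      = kg⁻¹·m⁻²·s⁴·A².
  H = Wb/A (inductance = flux per current),
      = kg·m²·s⁻²·A⁻².
  V = W/A (potential = power per current),
      = kg·m²·s⁻³·A⁻¹.
  So V⁻¹ = kg⁻¹·m⁻²·s³·A.
  Bq = 1/s = s⁻¹ (activity is decays per second).
  So Bq⁻¹ = s.
  W = J/s (power = energy per time),
      = kg·m²·s⁻³.
  Combining: F·A⁻¹·H·V⁻¹·Bq⁻¹·W·s⁻² = (kg⁻¹·m⁻²·s⁴·A²) · A⁻¹ · (kg·m²·s⁻²·A⁻²) · (kg⁻¹·m⁻²·s³·A) · s · (kg·m²·s⁻³) · s⁻² = s.
Left is m²·s·cd⁻¹; right is s — different.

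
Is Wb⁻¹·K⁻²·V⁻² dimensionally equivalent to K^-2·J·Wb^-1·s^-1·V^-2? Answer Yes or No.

No

Left side:
  Wb = V·s (flux: a volt is a weber per second),
      = kg·m²·s⁻²·A⁻¹.
  So Wb⁻¹ = kg⁻¹·m⁻²·s²·A.
  V = W/A (potential = power per current),
      = kg·m²·s⁻³·A⁻¹.
  So V⁻² = kg⁻²·m⁻⁴·s⁶·A².
  Combining: Wb⁻¹·K⁻²·V⁻² = (kg⁻¹·m⁻²·s²·A) · K⁻² · (kg⁻²·m⁻⁴·s⁶·A²) = kg⁻³·m⁻⁶·s⁸·A³·K⁻².
Right side:
  J = N·m (work = force × distance),
      = kg·m²·s⁻².
  Wb = V·s (flux: a volt is a weber per second),
      = kg·m²·s⁻²·A⁻¹.
  So Wb⁻¹ = kg⁻¹·m⁻²·s²·A.
  V = W/A (potential = power per current),
      = kg·m²·s⁻³·A⁻¹.
  So V⁻² = kg⁻²·m⁻⁴·s⁶·A².
  Combining: K⁻²·J·Wb⁻¹·s⁻¹·V⁻² = K⁻² · (kg·m²·s⁻²) · (kg⁻¹·m⁻²·s²·A) · s⁻¹ · (kg⁻²·m⁻⁴·s⁶·A²) = kg⁻²·m⁻⁴·s⁵·A³·K⁻².
Left is kg⁻³·m⁻⁶·s⁸·A³·K⁻²; right is kg⁻²·m⁻⁴·s⁵·A³·K⁻² — different.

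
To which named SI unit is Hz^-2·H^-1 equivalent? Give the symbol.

Hz = 1/s = s⁻¹ (frequency is cycles per second).
So Hz⁻² = s².
H = Wb/A (inductance = flux per current),
    = kg·m²·s⁻²·A⁻².
So H⁻¹ = kg⁻¹·m⁻²·s²·A².
Combining: Hz⁻²·H⁻¹ = s² · (kg⁻¹·m⁻²·s²·A²) = kg⁻¹·m⁻²·s⁴·A².
kg⁻¹·m⁻²·s⁴·A² is the base-SI form of the farad.

F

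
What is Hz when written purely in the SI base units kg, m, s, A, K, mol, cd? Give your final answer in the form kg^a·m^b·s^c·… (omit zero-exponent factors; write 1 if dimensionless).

s⁻¹

Hz = 1/s = s⁻¹ (frequency is cycles per second).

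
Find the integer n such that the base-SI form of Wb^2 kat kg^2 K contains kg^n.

Wb = V·s (flux: a volt is a weber per second),
    = kg·m²·s⁻²·A⁻¹.
So Wb² = kg²·m⁴·s⁻⁴·A⁻².
kat = mol/s = s⁻¹·mol (catalytic activity).
Combining: Wb²·kat·kg²·K = (kg²·m⁴·s⁻⁴·A⁻²) · (s⁻¹·mol) · kg² · K = kg⁴·m⁴·s⁻⁵·A⁻²·K·mol.
The exponent of kg is 4.

4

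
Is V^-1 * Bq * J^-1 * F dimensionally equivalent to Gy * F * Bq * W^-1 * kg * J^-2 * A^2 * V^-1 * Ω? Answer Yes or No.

Left side:
  V = W/A (potential = power per current),
      = kg·m²·s⁻³·A⁻¹.
  So V⁻¹ = kg⁻¹·m⁻²·s³·A.
  Bq = 1/s = s⁻¹ (activity is decays per second).
  J = N·m (work = force × distance),
      = kg·m²·s⁻².
  So J⁻¹ = kg⁻¹·m⁻²·s².
  F = C/V (capacitance = charge per voltage),
      = A·s/(kg·m²·s⁻³·A⁻¹) (substituting C and V),
      = kg⁻¹·m⁻²·s⁴·A².
  Combining: V⁻¹·Bq·J⁻¹·F = (kg⁻¹·m⁻²·s³·A) · s⁻¹ · (kg⁻¹·m⁻²·s²) · (kg⁻¹·m⁻²·s⁴·A²) = kg⁻³·m⁻⁶·s⁸·A³.
Right side:
  Gy = m²·s⁻².
  F = kg⁻¹·m⁻²·s⁴·A².
  Bq = s⁻¹.
  W = kg·m²·s⁻³.
  So W⁻¹ = kg⁻¹·m⁻²·s³.
  J = kg·m²·s⁻².
  So J⁻² = kg⁻²·m⁻⁴·s⁴.
  V = kg·m²·s⁻³·A⁻¹.
  So V⁻¹ = kg⁻¹·m⁻²·s³·A.
  Ω = kg·m²·s⁻³·A⁻².
  Combining: Gy·F·Bq·W⁻¹·kg·J⁻²·A²·V⁻¹·Ω = (m²·s⁻²) · (kg⁻¹·m⁻²·s⁴·A²) · s⁻¹ · (kg⁻¹·m⁻²·s³) · kg · (kg⁻²·m⁻⁴·s⁴) · A² · (kg⁻¹·m⁻²·s³·A) · (kg·m²·s⁻³·A⁻²) = kg⁻³·m⁻⁶·s⁸·A³.
Both reduce to kg⁻³·m⁻⁶·s⁸·A³.

Yes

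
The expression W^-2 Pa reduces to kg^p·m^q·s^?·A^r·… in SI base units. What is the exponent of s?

4

W = J/s (power = energy per time),
    = kg·m²·s⁻³.
So W⁻² = kg⁻²·m⁻⁴·s⁶.
Pa = N/m² (pressure = force per area),
    = kg·m⁻¹·s⁻².
Combining: W⁻²·Pa = (kg⁻²·m⁻⁴·s⁶) · (kg·m⁻¹·s⁻²) = kg⁻¹·m⁻⁵·s⁴.
The exponent of s is 4.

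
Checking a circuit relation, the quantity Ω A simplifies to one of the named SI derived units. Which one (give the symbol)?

Ω = kg·m²·s⁻³·A⁻².
Combining: Ω·A = (kg·m²·s⁻³·A⁻²) · A = kg·m²·s⁻³·A⁻¹.
kg·m²·s⁻³·A⁻¹ is the base-SI form of the volt.

V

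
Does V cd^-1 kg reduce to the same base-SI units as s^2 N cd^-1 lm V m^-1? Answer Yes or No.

Left side:
  V = W/A (potential = power per current),
      = kg·m²·s⁻³·A⁻¹.
  Combining: V·cd⁻¹·kg = (kg·m²·s⁻³·A⁻¹) · cd⁻¹ · kg = kg²·m²·s⁻³·A⁻¹·cd⁻¹.
Right side:
  N = kg·m/s² = kg·m·s⁻² (force = mass × acceleration).
  lm = cd·sr = cd (luminous flux; sr is dimensionless).
  V = W/A (potential = power per current),
      = kg·m²·s⁻³·A⁻¹.
  Combining: s²·N·cd⁻¹·lm·V·m⁻¹ = s² · (kg·m·s⁻²) · cd⁻¹ · cd · (kg·m²·s⁻³·A⁻¹) · m⁻¹ = kg²·m²·s⁻³·A⁻¹.
Left is kg²·m²·s⁻³·A⁻¹·cd⁻¹; right is kg²·m²·s⁻³·A⁻¹ — different.

No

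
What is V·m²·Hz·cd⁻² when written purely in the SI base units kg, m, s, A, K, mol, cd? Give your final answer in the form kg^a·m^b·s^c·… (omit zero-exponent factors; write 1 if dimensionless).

V = W/A (potential = power per current),
    = kg·m²·s⁻³·A⁻¹.
Hz = 1/s = s⁻¹ (frequency is cycles per second).
Combining: V·m²·Hz·cd⁻² = (kg·m²·s⁻³·A⁻¹) · m² · s⁻¹ · cd⁻² = kg·m⁴·s⁻⁴·A⁻¹·cd⁻².

kg·m⁴·s⁻⁴·A⁻¹·cd⁻²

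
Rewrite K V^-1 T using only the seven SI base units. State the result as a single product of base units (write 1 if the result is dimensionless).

V = kg·m²·s⁻³·A⁻¹.
So V⁻¹ = kg⁻¹·m⁻²·s³·A.
T = kg·s⁻²·A⁻¹.
Combining: K·V⁻¹·T = K · (kg⁻¹·m⁻²·s³·A) · (kg·s⁻²·A⁻¹) = m⁻²·s·K.

m⁻²·s·K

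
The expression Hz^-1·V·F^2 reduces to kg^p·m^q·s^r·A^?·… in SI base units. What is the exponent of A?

3

Hz = s⁻¹.
So Hz⁻¹ = s.
V = kg·m²·s⁻³·A⁻¹.
F = kg⁻¹·m⁻²·s⁴·A².
So F² = kg⁻²·m⁻⁴·s⁸·A⁴.
Combining: Hz⁻¹·V·F² = s · (kg·m²·s⁻³·A⁻¹) · (kg⁻²·m⁻⁴·s⁸·A⁴) = kg⁻¹·m⁻²·s⁶·A³.
The exponent of A is 3.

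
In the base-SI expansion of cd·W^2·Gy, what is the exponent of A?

W = J/s (power = energy per time),
    = kg·m²·s⁻³.
So W² = kg²·m⁴·s⁻⁶.
Gy = J/kg (absorbed dose = energy per mass),
    = m²·s⁻².
Combining: cd·W²·Gy = cd · (kg²·m⁴·s⁻⁶) · (m²·s⁻²) = kg²·m⁶·s⁻⁸·cd.
The exponent of A is 0.

0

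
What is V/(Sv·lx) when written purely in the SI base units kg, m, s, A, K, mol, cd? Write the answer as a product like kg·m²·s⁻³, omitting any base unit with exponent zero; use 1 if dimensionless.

kg·m²·s⁻¹·A⁻¹·cd⁻¹

Sv = J/kg (equivalent dose = energy per mass),
    = m²·s⁻².
So Sv⁻¹ = m⁻²·s².
V = W/A (potential = power per current),
    = kg·m²·s⁻³·A⁻¹.
lx = lm/m² (illuminance = luminous flux per area),
    = m⁻²·cd.
So lx⁻¹ = m²·cd⁻¹.
Combining: Sv⁻¹·V·lx⁻¹ = (m⁻²·s²) · (kg·m²·s⁻³·A⁻¹) · (m²·cd⁻¹) = kg·m²·s⁻¹·A⁻¹·cd⁻¹.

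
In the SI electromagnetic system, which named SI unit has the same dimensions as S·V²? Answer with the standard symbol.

S = 1/Ω (conductance is reciprocal resistance),
    = kg⁻¹·m⁻²·s³·A².
V = W/A (potential = power per current),
    = kg·m²·s⁻³·A⁻¹.
So V² = kg²·m⁴·s⁻⁶·A⁻².
Combining: S·V² = (kg⁻¹·m⁻²·s³·A²) · (kg²·m⁴·s⁻⁶·A⁻²) = kg·m²·s⁻³.
kg·m²·s⁻³ is the base-SI form of the watt.

W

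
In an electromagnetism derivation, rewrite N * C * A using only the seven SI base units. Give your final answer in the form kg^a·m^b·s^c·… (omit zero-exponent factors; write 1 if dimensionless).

kg·m·s⁻¹·A²

N = kg·m·s⁻².
C = s·A.
Combining: N·C·A = (kg·m·s⁻²) · (s·A) · A = kg·m·s⁻¹·A².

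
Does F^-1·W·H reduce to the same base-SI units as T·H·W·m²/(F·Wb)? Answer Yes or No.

Yes

Left side:
  F = kg⁻¹·m⁻²·s⁴·A².
  So F⁻¹ = kg·m²·s⁻⁴·A⁻².
  W = kg·m²·s⁻³.
  H = kg·m²·s⁻²·A⁻².
  Combining: F⁻¹·W·H = (kg·m²·s⁻⁴·A⁻²) · (kg·m²·s⁻³) · (kg·m²·s⁻²·A⁻²) = kg³·m⁶·s⁻⁹·A⁻⁴.
Right side:
  F = C/V (capacitance = charge per voltage),
      = A·s/(kg·m²·s⁻³·A⁻¹) (substituting C and V),
      = kg⁻¹·m⁻²·s⁴·A².
  So F⁻¹ = kg·m²·s⁻⁴·A⁻².
  T = Wb/m² (flux density = flux per area),
      = kg·s⁻²·A⁻¹.
  Wb = V·s (flux: a volt is a weber per second),
      = kg·m²·s⁻²·A⁻¹.
  So Wb⁻¹ = kg⁻¹·m⁻²·s²·A.
  H = Wb/A (inductance = flux per current),
      = kg·m²·s⁻²·A⁻².
  W = J/s (power = energy per time),
      = kg·m²·s⁻³.
  Combining: F⁻¹·T·Wb⁻¹·H·W·m² = (kg·m²·s⁻⁴·A⁻²) · (kg·s⁻²·A⁻¹) · (kg⁻¹·m⁻²·s²·A) · (kg·m²·s⁻²·A⁻²) · (kg·m²·s⁻³) · m² = kg³·m⁶·s⁻⁹·A⁻⁴.
Both reduce to kg³·m⁶·s⁻⁹·A⁻⁴.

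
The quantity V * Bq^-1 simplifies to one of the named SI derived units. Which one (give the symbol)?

V = kg·m²·s⁻³·A⁻¹.
Bq = s⁻¹.
So Bq⁻¹ = s.
Combining: V·Bq⁻¹ = (kg·m²·s⁻³·A⁻¹) · s = kg·m²·s⁻²·A⁻¹.
kg·m²·s⁻²·A⁻¹ is the base-SI form of the weber.

Wb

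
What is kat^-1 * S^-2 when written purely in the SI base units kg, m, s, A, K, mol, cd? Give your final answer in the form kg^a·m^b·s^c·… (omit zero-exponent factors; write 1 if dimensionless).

kg²·m⁴·s⁻⁵·A⁻⁴·mol⁻¹

kat = mol/s = s⁻¹·mol (catalytic activity).
So kat⁻¹ = s·mol⁻¹.
S = 1/Ω (conductance is reciprocal resistance),
    = kg⁻¹·m⁻²·s³·A².
So S⁻² = kg²·m⁴·s⁻⁶·A⁻⁴.
Combining: kat⁻¹·S⁻² = (s·mol⁻¹) · (kg²·m⁴·s⁻⁶·A⁻⁴) = kg²·m⁴·s⁻⁵·A⁻⁴·mol⁻¹.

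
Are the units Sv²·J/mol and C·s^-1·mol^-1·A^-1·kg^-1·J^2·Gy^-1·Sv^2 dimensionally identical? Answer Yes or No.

Left side:
  Sv = J/kg (equivalent dose = energy per mass),
      = m²·s⁻².
  So Sv² = m⁴·s⁻⁴.
  J = N·m (work = force × distance),
      = kg·m²·s⁻².
  Combining: Sv²·J·mol⁻¹ = (m⁴·s⁻⁴) · (kg·m²·s⁻²) · mol⁻¹ = kg·m⁶·s⁻⁶·mol⁻¹.
Right side:
  C = A·s = s·A (charge = current × time).
  J = N·m (work = force × distance),
      = kg·m²·s⁻².
  So J² = kg²·m⁴·s⁻⁴.
  Gy = J/kg (absorbed dose = energy per mass),
      = m²·s⁻².
  So Gy⁻¹ = m⁻²·s².
  Sv = J/kg (equivalent dose = energy per mass),
      = m²·s⁻².
  So Sv² = m⁴·s⁻⁴.
  Combining: C·s⁻¹·mol⁻¹·A⁻¹·kg⁻¹·J²·Gy⁻¹·Sv² = (s·A) · s⁻¹ · mol⁻¹ · A⁻¹ · kg⁻¹ · (kg²·m⁴·s⁻⁴) · (m⁻²·s²) · (m⁴·s⁻⁴) = kg·m⁶·s⁻⁶·mol⁻¹.
Both reduce to kg·m⁶·s⁻⁶·mol⁻¹.

Yes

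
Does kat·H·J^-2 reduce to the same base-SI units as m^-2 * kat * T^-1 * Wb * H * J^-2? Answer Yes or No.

Yes

Left side:
  kat = mol/s = s⁻¹·mol (catalytic activity).
  H = Wb/A (inductance = flux per current),
      = kg·m²·s⁻²·A⁻².
  J = N·m (work = force × distance),
      = kg·m²·s⁻².
  So J⁻² = kg⁻²·m⁻⁴·s⁴.
  Combining: kat·H·J⁻² = (s⁻¹·mol) · (kg·m²·s⁻²·A⁻²) · (kg⁻²·m⁻⁴·s⁴) = kg⁻¹·m⁻²·s·A⁻²·mol.
Right side:
  kat = s⁻¹·mol.
  T = kg·s⁻²·A⁻¹.
  So T⁻¹ = kg⁻¹·s²·A.
  Wb = kg·m²·s⁻²·A⁻¹.
  H = kg·m²·s⁻²·A⁻².
  J = kg·m²·s⁻².
  So J⁻² = kg⁻²·m⁻⁴·s⁴.
  Combining: m⁻²·kat·T⁻¹·Wb·H·J⁻² = m⁻² · (s⁻¹·mol) · (kg⁻¹·s²·A) · (kg·m²·s⁻²·A⁻¹) · (kg·m²·s⁻²·A⁻²) · (kg⁻²·m⁻⁴·s⁴) = kg⁻¹·m⁻²·s·A⁻²·mol.
Both reduce to kg⁻¹·m⁻²·s·A⁻²·mol.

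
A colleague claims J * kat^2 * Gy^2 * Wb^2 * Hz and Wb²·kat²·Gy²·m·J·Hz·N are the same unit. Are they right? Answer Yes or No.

Left side:
  J = kg·m²·s⁻².
  kat = s⁻¹·mol.
  So kat² = s⁻²·mol².
  Gy = m²·s⁻².
  So Gy² = m⁴·s⁻⁴.
  Wb = kg·m²·s⁻²·A⁻¹.
  So Wb² = kg²·m⁴·s⁻⁴·A⁻².
  Hz = s⁻¹.
  Combining: J·kat²·Gy²·Wb²·Hz = (kg·m²·s⁻²) · (s⁻²·mol²) · (m⁴·s⁻⁴) · (kg²·m⁴·s⁻⁴·A⁻²) · s⁻¹ = kg³·m¹⁰·s⁻¹³·A⁻²·mol².
Right side:
  Wb = kg·m²·s⁻²·A⁻¹.
  So Wb² = kg²·m⁴·s⁻⁴·A⁻².
  kat = s⁻¹·mol.
  So kat² = s⁻²·mol².
  Gy = m²·s⁻².
  So Gy² = m⁴·s⁻⁴.
  J = kg·m²·s⁻².
  Hz = s⁻¹.
  N = kg·m·s⁻².
  Combining: Wb²·kat²·Gy²·m·J·Hz·N = (kg²·m⁴·s⁻⁴·A⁻²) · (s⁻²·mol²) · (m⁴·s⁻⁴) · m · (kg·m²·s⁻²) · s⁻¹ · (kg·m·s⁻²) = kg⁴·m¹²·s⁻¹⁵·A⁻²·mol².
Left is kg³·m¹⁰·s⁻¹³·A⁻²·mol²; right is kg⁴·m¹²·s⁻¹⁵·A⁻²·mol² — different.

No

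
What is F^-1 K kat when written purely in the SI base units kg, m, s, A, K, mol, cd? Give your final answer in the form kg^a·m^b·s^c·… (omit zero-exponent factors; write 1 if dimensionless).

kg·m²·s⁻⁵·A⁻²·K·mol

F = C/V (capacitance = charge per voltage),
    = A·s/(kg·m²·s⁻³·A⁻¹) (substituting C and V),
    = kg⁻¹·m⁻²·s⁴·A².
So F⁻¹ = kg·m²·s⁻⁴·A⁻².
kat = mol/s = s⁻¹·mol (catalytic activity).
Combining: F⁻¹·K·kat = (kg·m²·s⁻⁴·A⁻²) · K · (s⁻¹·mol) = kg·m²·s⁻⁵·A⁻²·K·mol.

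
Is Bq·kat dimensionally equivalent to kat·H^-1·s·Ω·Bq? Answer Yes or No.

Yes

Left side:
  Bq = 1/s = s⁻¹ (activity is decays per second).
  kat = mol/s = s⁻¹·mol (catalytic activity).
  Combining: Bq·kat = s⁻¹ · (s⁻¹·mol) = s⁻²·mol.
Right side:
  kat = mol/s = s⁻¹·mol (catalytic activity).
  H = Wb/A (inductance = flux per current),
      = kg·m²·s⁻²·A⁻².
  So H⁻¹ = kg⁻¹·m⁻²·s²·A².
  Ω = V/A (resistance = voltage per current),
      = kg·m²·s⁻³·A⁻².
  Bq = 1/s = s⁻¹ (activity is decays per second).
  Combining: kat·H⁻¹·s·Ω·Bq = (s⁻¹·mol) · (kg⁻¹·m⁻²·s²·A²) · s · (kg·m²·s⁻³·A⁻²) · s⁻¹ = s⁻²·mol.
Both reduce to s⁻²·mol.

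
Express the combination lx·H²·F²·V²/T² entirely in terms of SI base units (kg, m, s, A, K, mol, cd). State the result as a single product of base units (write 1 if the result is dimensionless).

m²·s²·cd

lx = m⁻²·cd.
H = kg·m²·s⁻²·A⁻².
So H² = kg²·m⁴·s⁻⁴·A⁻⁴.
T = kg·s⁻²·A⁻¹.
So T⁻² = kg⁻²·s⁴·A².
F = kg⁻¹·m⁻²·s⁴·A².
So F² = kg⁻²·m⁻⁴·s⁸·A⁴.
V = kg·m²·s⁻³·A⁻¹.
So V² = kg²·m⁴·s⁻⁶·A⁻².
Combining: lx·H²·T⁻²·F²·V² = (m⁻²·cd) · (kg²·m⁴·s⁻⁴·A⁻⁴) · (kg⁻²·s⁴·A²) · (kg⁻²·m⁻⁴·s⁸·A⁴) · (kg²·m⁴·s⁻⁶·A⁻²) = m²·s²·cd.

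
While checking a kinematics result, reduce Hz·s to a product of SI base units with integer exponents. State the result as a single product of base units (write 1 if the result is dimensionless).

Hz = s⁻¹.
Combining: Hz·s = s⁻¹ · s = 1.

1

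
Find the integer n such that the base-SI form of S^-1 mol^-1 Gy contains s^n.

S = 1/Ω (conductance is reciprocal resistance),
    = kg⁻¹·m⁻²·s³·A².
So S⁻¹ = kg·m²·s⁻³·A⁻².
Gy = J/kg (absorbed dose = energy per mass),
    = m²·s⁻².
Combining: S⁻¹·mol⁻¹·Gy = (kg·m²·s⁻³·A⁻²) · mol⁻¹ · (m²·s⁻²) = kg·m⁴·s⁻⁵·A⁻²·mol⁻¹.
The exponent of s is -5.

-5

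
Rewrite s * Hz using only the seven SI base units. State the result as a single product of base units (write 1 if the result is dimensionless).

Hz = 1/s = s⁻¹ (frequency is cycles per second).
Combining: s·Hz = s · s⁻¹ = 1.

1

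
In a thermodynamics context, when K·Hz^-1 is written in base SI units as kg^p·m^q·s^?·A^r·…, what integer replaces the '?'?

Hz = s⁻¹.
So Hz⁻¹ = s.
Combining: K·Hz⁻¹ = K · s = s·K.
The exponent of s is 1.

1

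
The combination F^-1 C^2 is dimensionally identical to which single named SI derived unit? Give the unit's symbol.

F = kg⁻¹·m⁻²·s⁴·A².
So F⁻¹ = kg·m²·s⁻⁴·A⁻².
C = s·A.
So C² = s²·A².
Combining: F⁻¹·C² = (kg·m²·s⁻⁴·A⁻²) · (s²·A²) = kg·m²·s⁻².
kg·m²·s⁻² is the base-SI form of the joule.

J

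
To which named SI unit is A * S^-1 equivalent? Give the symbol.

S = 1/Ω (conductance is reciprocal resistance),
    = kg⁻¹·m⁻²·s³·A².
So S⁻¹ = kg·m²·s⁻³·A⁻².
Combining: A·S⁻¹ = A · (kg·m²·s⁻³·A⁻²) = kg·m²·s⁻³·A⁻¹.
kg·m²·s⁻³·A⁻¹ is the base-SI form of the volt.

V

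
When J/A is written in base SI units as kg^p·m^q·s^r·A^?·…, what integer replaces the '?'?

-1

J = N·m (work = force × distance),
    = kg·m²·s⁻².
Combining: A⁻¹·J = A⁻¹ · (kg·m²·s⁻²) = kg·m²·s⁻²·A⁻¹.
The exponent of A is -1.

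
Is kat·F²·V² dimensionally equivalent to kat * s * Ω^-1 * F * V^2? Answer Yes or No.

Left side:
  kat = mol/s = s⁻¹·mol (catalytic activity).
  F = C/V (capacitance = charge per voltage),
      = A·s/(kg·m²·s⁻³·A⁻¹) (substituting C and V),
      = kg⁻¹·m⁻²·s⁴·A².
  So F² = kg⁻²·m⁻⁴·s⁸·A⁴.
  V = W/A (potential = power per current),
      = kg·m²·s⁻³·A⁻¹.
  So V² = kg²·m⁴·s⁻⁶·A⁻².
  Combining: kat·F²·V² = (s⁻¹·mol) · (kg⁻²·m⁻⁴·s⁸·A⁴) · (kg²·m⁴·s⁻⁶·A⁻²) = s·A²·mol.
Right side:
  kat = mol/s = s⁻¹·mol (catalytic activity).
  Ω = V/A (resistance = voltage per current),
      = kg·m²·s⁻³·A⁻².
  So Ω⁻¹ = kg⁻¹·m⁻²·s³·A².
  F = C/V (capacitance = charge per voltage),
      = A·s/(kg·m²·s⁻³·A⁻¹) (substituting C and V),
      = kg⁻¹·m⁻²·s⁴·A².
  V = W/A (potential = power per current),
      = kg·m²·s⁻³·A⁻¹.
  So V² = kg²·m⁴·s⁻⁶·A⁻².
  Combining: kat·s·Ω⁻¹·F·V² = (s⁻¹·mol) · s · (kg⁻¹·m⁻²·s³·A²) · (kg⁻¹·m⁻²·s⁴·A²) · (kg²·m⁴·s⁻⁶·A⁻²) = s·A²·mol.
Both reduce to s·A²·mol.

Yes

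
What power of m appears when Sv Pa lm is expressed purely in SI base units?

1

Sv = J/kg (equivalent dose = energy per mass),
    = m²·s⁻².
Pa = N/m² (pressure = force per area),
    = kg·m⁻¹·s⁻².
lm = cd·sr = cd (luminous flux; sr is dimensionless).
Combining: Sv·Pa·lm = (m²·s⁻²) · (kg·m⁻¹·s⁻²) · cd = kg·m·s⁻⁴·cd.
The exponent of m is 1.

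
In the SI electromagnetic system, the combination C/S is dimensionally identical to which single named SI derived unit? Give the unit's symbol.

S = kg⁻¹·m⁻²·s³·A².
So S⁻¹ = kg·m²·s⁻³·A⁻².
C = s·A.
Combining: S⁻¹·C = (kg·m²·s⁻³·A⁻²) · (s·A) = kg·m²·s⁻²·A⁻¹.
kg·m²·s⁻²·A⁻¹ is the base-SI form of the weber.

Wb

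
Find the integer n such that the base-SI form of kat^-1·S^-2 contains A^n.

-4

kat = mol/s = s⁻¹·mol (catalytic activity).
So kat⁻¹ = s·mol⁻¹.
S = 1/Ω (conductance is reciprocal resistance),
    = kg⁻¹·m⁻²·s³·A².
So S⁻² = kg²·m⁴·s⁻⁶·A⁻⁴.
Combining: kat⁻¹·S⁻² = (s·mol⁻¹) · (kg²·m⁴·s⁻⁶·A⁻⁴) = kg²·m⁴·s⁻⁵·A⁻⁴·mol⁻¹.
The exponent of A is -4.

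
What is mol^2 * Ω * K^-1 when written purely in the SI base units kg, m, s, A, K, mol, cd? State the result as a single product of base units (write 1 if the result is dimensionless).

Ω = kg·m²·s⁻³·A⁻².
Combining: mol²·Ω·K⁻¹ = mol² · (kg·m²·s⁻³·A⁻²) · K⁻¹ = kg·m²·s⁻³·A⁻²·K⁻¹·mol².

kg·m²·s⁻³·A⁻²·K⁻¹·mol²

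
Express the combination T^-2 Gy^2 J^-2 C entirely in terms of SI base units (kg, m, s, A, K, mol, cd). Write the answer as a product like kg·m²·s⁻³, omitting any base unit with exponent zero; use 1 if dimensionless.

T = Wb/m² (flux density = flux per area),
    = kg·s⁻²·A⁻¹.
So T⁻² = kg⁻²·s⁴·A².
Gy = J/kg (absorbed dose = energy per mass),
    = m²·s⁻².
So Gy² = m⁴·s⁻⁴.
J = N·m (work = force × distance),
    = kg·m²·s⁻².
So J⁻² = kg⁻²·m⁻⁴·s⁴.
C = A·s = s·A (charge = current × time).
Combining: T⁻²·Gy²·J⁻²·C = (kg⁻²·s⁴·A²) · (m⁴·s⁻⁴) · (kg⁻²·m⁻⁴·s⁴) · (s·A) = kg⁻⁴·s⁵·A³.

kg⁻⁴·s⁵·A³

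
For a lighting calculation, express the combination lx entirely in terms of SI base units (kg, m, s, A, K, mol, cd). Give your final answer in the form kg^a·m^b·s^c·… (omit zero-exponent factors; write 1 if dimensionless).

m⁻²·cd

lx = m⁻²·cd.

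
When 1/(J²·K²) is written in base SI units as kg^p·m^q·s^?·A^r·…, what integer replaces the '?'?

4

J = kg·m²·s⁻².
So J⁻² = kg⁻²·m⁻⁴·s⁴.
Combining: J⁻²·K⁻² = (kg⁻²·m⁻⁴·s⁴) · K⁻² = kg⁻²·m⁻⁴·s⁴·K⁻².
The exponent of s is 4.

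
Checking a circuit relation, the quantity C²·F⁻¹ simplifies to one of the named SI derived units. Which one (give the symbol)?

C = A·s = s·A (charge = current × time).
So C² = s²·A².
F = C/V (capacitance = charge per voltage),
    = A·s/(kg·m²·s⁻³·A⁻¹) (substituting C and V),
    = kg⁻¹·m⁻²·s⁴·A².
So F⁻¹ = kg·m²·s⁻⁴·A⁻².
Combining: C²·F⁻¹ = (s²·A²) · (kg·m²·s⁻⁴·A⁻²) = kg·m²·s⁻².
kg·m²·s⁻² is the base-SI form of the joule.

J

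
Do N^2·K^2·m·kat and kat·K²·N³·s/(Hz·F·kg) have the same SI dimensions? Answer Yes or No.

Left side:
  N = kg·m·s⁻².
  So N² = kg²·m²·s⁻⁴.
  kat = s⁻¹·mol.
  Combining: N²·K²·m·kat = (kg²·m²·s⁻⁴) · K² · m · (s⁻¹·mol) = kg²·m³·s⁻⁵·K²·mol.
Right side:
  kat = s⁻¹·mol.
  Hz = s⁻¹.
  So Hz⁻¹ = s.
  N = kg·m·s⁻².
  So N³ = kg³·m³·s⁻⁶.
  F = kg⁻¹·m⁻²·s⁴·A².
  So F⁻¹ = kg·m²·s⁻⁴·A⁻².
  Combining: kat·Hz⁻¹·K²·N³·F⁻¹·s·kg⁻¹ = (s⁻¹·mol) · s · K² · (kg³·m³·s⁻⁶) · (kg·m²·s⁻⁴·A⁻²) · s · kg⁻¹ = kg³·m⁵·s⁻⁹·A⁻²·K²·mol.
Left is kg²·m³·s⁻⁵·K²·mol; right is kg³·m⁵·s⁻⁹·A⁻²·K²·mol — different.

No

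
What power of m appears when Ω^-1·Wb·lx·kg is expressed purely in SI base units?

Ω = kg·m²·s⁻³·A⁻².
So Ω⁻¹ = kg⁻¹·m⁻²·s³·A².
Wb = kg·m²·s⁻²·A⁻¹.
lx = m⁻²·cd.
Combining: Ω⁻¹·Wb·lx·kg = (kg⁻¹·m⁻²·s³·A²) · (kg·m²·s⁻²·A⁻¹) · (m⁻²·cd) · kg = kg·m⁻²·s·A·cd.
The exponent of m is -2.

-2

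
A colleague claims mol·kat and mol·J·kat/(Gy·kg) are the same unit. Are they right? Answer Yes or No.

Left side:
  kat = s⁻¹·mol.
  Combining: mol·kat = mol · (s⁻¹·mol) = s⁻¹·mol².
Right side:
  J = N·m (work = force × distance),
      = kg·m²·s⁻².
  Gy = J/kg (absorbed dose = energy per mass),
      = m²·s⁻².
  So Gy⁻¹ = m⁻²·s².
  kat = mol/s = s⁻¹·mol (catalytic activity).
  Combining: mol·J·Gy⁻¹·kg⁻¹·kat = mol · (kg·m²·s⁻²) · (m⁻²·s²) · kg⁻¹ · (s⁻¹·mol) = s⁻¹·mol².
Both reduce to s⁻¹·mol².

Yes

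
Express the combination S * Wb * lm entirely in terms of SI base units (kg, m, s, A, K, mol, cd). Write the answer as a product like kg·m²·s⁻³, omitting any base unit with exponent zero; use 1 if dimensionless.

s·A·cd

S = 1/Ω (conductance is reciprocal resistance),
    = kg⁻¹·m⁻²·s³·A².
Wb = V·s (flux: a volt is a weber per second),
    = kg·m²·s⁻²·A⁻¹.
lm = cd·sr = cd (luminous flux; sr is dimensionless).
Combining: S·Wb·lm = (kg⁻¹·m⁻²·s³·A²) · (kg·m²·s⁻²·A⁻¹) · cd = s·A·cd.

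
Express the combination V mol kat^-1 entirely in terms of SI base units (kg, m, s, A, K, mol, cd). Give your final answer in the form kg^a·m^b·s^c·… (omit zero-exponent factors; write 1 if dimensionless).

V = kg·m²·s⁻³·A⁻¹.
kat = s⁻¹·mol.
So kat⁻¹ = s·mol⁻¹.
Combining: V·mol·kat⁻¹ = (kg·m²·s⁻³·A⁻¹) · mol · (s·mol⁻¹) = kg·m²·s⁻²·A⁻¹.

kg·m²·s⁻²·A⁻¹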